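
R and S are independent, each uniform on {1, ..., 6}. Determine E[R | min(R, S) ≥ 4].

Outcomes with min(R, S) ≥ 4: (4,4), (4,5), (4,6), (5,4), (5,5), (5,6), (6,4), (6,5), (6,6), each with probability 1/36.
E[R | min(R, S) ≥ 4] = (4 + 4 + 4 + 5 + 5 + 5 + 6 + 6 + 6) / 9 = 5.

5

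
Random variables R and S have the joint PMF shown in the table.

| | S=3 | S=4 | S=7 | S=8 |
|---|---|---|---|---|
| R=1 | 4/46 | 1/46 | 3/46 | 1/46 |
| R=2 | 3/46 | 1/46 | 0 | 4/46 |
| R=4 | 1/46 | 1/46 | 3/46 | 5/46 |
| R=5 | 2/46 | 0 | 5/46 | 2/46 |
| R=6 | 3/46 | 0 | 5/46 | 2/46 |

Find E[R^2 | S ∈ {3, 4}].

211/16

P(S ∈ {3, 4}) = 8/23.
Σ R^2·P over the event = 1·(4/46) + 1·(1/46) + 4·(3/46) + 4·(1/46) + 16·(1/46) + 16·(1/46) + 25·(2/46) + 36·(3/46) = 211/46.
E[R^2 | S ∈ {3, 4}] = (211/46) / (8/23) = 211/16.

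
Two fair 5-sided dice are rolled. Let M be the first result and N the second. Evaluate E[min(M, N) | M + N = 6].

Outcomes with M + N = 6: (1,5), (2,4), (3,3), (4,2), (5,1), each with probability 1/25.
E[min(M, N) | M + N = 6] = (1 + 2 + 3 + 2 + 1) / 5 = 9/5.

9/5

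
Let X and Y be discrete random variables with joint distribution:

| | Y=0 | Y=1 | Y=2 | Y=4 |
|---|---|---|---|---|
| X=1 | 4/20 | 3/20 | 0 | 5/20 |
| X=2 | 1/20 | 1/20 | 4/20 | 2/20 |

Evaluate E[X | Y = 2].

P(Y = 2) = 1/5.
Σ X·P over the event = 2·(4/20) = 2/5.
E[X | Y = 2] = (2/5) / (1/5) = 2.

2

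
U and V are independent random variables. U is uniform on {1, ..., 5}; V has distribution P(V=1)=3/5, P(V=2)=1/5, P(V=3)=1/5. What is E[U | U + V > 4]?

53/13

P(U + V > 4) = 13/25.
Summing U·P(x,y) over outcomes with U + V > 4 gives 53/25.
E[U | U + V > 4] = (53/25) / (13/25) = 53/13.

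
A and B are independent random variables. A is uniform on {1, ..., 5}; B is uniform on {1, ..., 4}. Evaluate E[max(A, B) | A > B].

Outcomes with A > B: (2,1), (3,1), (3,2), (4,1), (4,2), (4,3), (5,1), (5,2), (5,3), (5,4), each with probability 1/20.
E[max(A, B) | A > B] = (2 + 3 + 3 + 4 + 4 + 4 + 5 + 5 + 5 + 5) / 10 = 4.

4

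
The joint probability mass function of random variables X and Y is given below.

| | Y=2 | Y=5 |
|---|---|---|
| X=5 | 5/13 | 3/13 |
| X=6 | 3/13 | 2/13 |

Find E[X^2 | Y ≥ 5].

147/5

P(Y ≥ 5) = 5/13.
Σ X^2·P over the event = 25·(3/13) + 36·(2/13) = 147/13.
E[X^2 | Y ≥ 5] = (147/13) / (5/13) = 147/5.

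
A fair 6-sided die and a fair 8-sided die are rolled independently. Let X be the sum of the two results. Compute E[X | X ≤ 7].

16/3

P(X ≤ 7) = 7/16.
Σ over the event: 2·1/48 + 3·1/24 + 4·1/16 + 5·1/12 + 6·5/48 + 7·1/8 = 7/3.
E[X | X ≤ 7] = (7/3) / (7/16) = 16/3.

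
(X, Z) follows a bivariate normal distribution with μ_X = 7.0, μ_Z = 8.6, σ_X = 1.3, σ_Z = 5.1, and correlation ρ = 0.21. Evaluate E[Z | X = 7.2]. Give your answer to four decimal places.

E[Z | X=x] = μ_Z + ρ(σ_Z/σ_X)(x − μ_X) for jointly normal variables.
E[Z | X=7.2] = 8.6 + (0.21)·(5.1/1.3)·(7.2 − (7.0)) = 8.6 + (0.82385)·(0.2) = 8.7648.

8.7648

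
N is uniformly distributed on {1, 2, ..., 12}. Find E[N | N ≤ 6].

7/2

Given N ≤ 6, N is equally likely to be any of {1, 2, 3, 4, 5, 6}.
E[N | N ≤ 6] = (1 + 2 + 3 + 4 + 5 + 6) / 6 = 7/2.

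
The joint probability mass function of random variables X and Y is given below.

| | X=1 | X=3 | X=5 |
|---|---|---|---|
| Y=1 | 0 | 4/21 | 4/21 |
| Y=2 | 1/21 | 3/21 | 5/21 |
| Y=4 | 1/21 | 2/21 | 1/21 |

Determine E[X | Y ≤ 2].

67/17

P(Y ≤ 2) = 17/21.
Σ X·P over the event = 1·(1/21) + 3·(4/21) + 3·(3/21) + 5·(4/21) + 5·(5/21) = 67/21.
E[X | Y ≤ 2] = (67/21) / (17/21) = 67/17.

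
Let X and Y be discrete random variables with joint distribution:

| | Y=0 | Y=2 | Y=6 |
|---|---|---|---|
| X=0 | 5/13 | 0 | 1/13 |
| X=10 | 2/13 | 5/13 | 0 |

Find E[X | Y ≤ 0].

P(Y ≤ 0) = 7/13.
Σ X·P over the event = 0·(5/13) + 10·(2/13) = 20/13.
E[X | Y ≤ 0] = (20/13) / (7/13) = 20/7.

20/7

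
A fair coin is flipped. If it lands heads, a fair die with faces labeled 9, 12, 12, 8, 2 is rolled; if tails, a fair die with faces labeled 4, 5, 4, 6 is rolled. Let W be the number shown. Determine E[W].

E[W | heads] = (9+12+12+8+2)/5 = 43/5.
E[W | tails] = (4+5+4+6)/4 = 19/4.
E[W] = (1/2)·(43/5) + (1/2)·(19/4) = 267/40.

267/40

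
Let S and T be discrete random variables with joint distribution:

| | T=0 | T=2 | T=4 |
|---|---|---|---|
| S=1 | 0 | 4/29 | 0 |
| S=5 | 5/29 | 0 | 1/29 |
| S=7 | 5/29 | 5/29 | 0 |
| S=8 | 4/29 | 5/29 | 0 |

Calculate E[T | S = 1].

2

P(S = 1) = 4/29.
Summing T·P(S=x,T=y) over the conditioning event gives 8/29.
E[T | S = 1] = (8/29) / (4/29) = 2.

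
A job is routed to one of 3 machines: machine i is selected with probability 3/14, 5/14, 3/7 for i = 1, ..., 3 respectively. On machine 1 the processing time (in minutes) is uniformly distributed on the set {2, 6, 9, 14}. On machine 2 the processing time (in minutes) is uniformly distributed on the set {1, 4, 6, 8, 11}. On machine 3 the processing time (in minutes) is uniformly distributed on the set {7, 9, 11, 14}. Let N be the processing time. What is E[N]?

459/56

E[N | machine 1] = (2+6+9+14)/4 = 31/4.
E[N | machine 2] = (1+4+6+8+11)/5 = 6.
E[N | machine 3] = (7+9+11+14)/4 = 41/4.
E[N] = (3/14)·(31/4) + (5/14)·(6) + (3/7)·(41/4) = 459/56.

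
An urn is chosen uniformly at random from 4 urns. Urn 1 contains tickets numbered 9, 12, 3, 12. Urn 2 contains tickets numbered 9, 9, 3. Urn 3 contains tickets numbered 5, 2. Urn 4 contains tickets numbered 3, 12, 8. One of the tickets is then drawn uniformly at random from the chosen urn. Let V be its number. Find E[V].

E[V | urn 1] = (9+12+3+12)/4 = 9.
E[V | urn 2] = (9+9+3)/3 = 7.
E[V | urn 3] = (5+2)/2 = 7/2.
E[V | urn 4] = (3+12+8)/3 = 23/3.
By the law of total expectation,
E[V] = (1/4)·(9) + (1/4)·(7) + (1/4)·(7/2) + (1/4)·(23/3) = 163/24.

163/24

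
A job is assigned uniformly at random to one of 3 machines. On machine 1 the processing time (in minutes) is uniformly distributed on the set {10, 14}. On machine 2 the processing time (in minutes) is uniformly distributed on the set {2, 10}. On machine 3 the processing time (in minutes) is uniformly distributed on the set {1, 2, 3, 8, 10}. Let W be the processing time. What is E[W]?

E[W | machine 1] = (10+14)/2 = 12.
E[W | machine 2] = (2+10)/2 = 6.
E[W | machine 3] = (1+2+3+8+10)/5 = 24/5.
By the law of total expectation,
E[W] = (1/3)·(12) + (1/3)·(6) + (1/3)·(24/5) = 38/5.

38/5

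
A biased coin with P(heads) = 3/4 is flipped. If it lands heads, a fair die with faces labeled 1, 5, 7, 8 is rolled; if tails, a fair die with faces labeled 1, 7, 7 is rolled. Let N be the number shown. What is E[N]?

E[N | heads] = (1+5+7+8)/4 = 21/4.
E[N | tails] = (1+7+7)/3 = 5.
By the law of total expectation,
E[N] = (3/4)·(21/4) + (1/4)·(5) = 83/16.

83/16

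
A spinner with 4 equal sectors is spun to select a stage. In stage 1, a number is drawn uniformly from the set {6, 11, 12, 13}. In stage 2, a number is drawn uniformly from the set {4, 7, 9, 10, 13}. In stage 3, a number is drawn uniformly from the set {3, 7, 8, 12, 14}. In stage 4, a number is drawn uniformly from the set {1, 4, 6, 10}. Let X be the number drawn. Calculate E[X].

E[X | stage 1] = (6+11+12+13)/4 = 21/2.
E[X | stage 2] = (4+7+9+10+13)/5 = 43/5.
E[X | stage 3] = (3+7+8+12+14)/5 = 44/5.
E[X | stage 4] = (1+4+6+10)/4 = 21/4.
By the law of total expectation,
E[X] = (1/4)·(21/2) + (1/4)·(43/5) + (1/4)·(44/5) + (1/4)·(21/4) = 663/80.

663/80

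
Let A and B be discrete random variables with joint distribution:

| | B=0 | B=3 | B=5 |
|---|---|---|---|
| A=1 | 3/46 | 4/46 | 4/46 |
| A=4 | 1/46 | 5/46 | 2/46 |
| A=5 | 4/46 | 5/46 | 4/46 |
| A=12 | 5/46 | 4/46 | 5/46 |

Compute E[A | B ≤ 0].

P(B ≤ 0) = 13/46.
Σ A·P over the event = 1·(3/46) + 4·(1/46) + 5·(4/46) + 12·(5/46) = 87/46.
E[A | B ≤ 0] = (87/46) / (13/46) = 87/13.

87/13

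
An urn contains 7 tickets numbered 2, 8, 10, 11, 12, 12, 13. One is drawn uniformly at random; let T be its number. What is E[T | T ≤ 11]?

P(T ≤ 11) = 4/7.
Σ over the event: 2·1/7 + 8·1/7 + 10·1/7 + 11·1/7 = 31/7.
E[T | T ≤ 11] = (31/7) / (4/7) = 31/4.

31/4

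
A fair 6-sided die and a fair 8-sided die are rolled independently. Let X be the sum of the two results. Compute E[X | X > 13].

14

P(X > 13) = 1/48.
Σ over the event: 14·1/48 = 7/24.
E[X | X > 13] = (7/24) / (1/48) = 14.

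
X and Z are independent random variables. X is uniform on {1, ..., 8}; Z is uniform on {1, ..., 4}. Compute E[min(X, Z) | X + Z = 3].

Outcomes with X + Z = 3: (1,2), (2,1), each with probability 1/32.
E[min(X, Z) | X + Z = 3] = (1 + 1) / 2 = 1.

1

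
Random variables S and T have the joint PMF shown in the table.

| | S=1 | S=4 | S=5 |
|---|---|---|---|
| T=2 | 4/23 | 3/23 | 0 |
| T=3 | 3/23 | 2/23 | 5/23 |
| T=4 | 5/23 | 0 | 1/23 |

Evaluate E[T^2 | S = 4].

P(S = 4) = 5/23.
Σ T^2·P over the event = 4·(3/23) + 9·(2/23) = 30/23.
E[T^2 | S = 4] = (30/23) / (5/23) = 6.

6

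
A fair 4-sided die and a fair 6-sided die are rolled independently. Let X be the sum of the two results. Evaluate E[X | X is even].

P(X is even) = 1/2.
Σ over the event: 2·1/24 + 4·1/8 + 6·1/6 + 8·1/8 + 10·1/24 = 3.
E[X | X is even] = (3) / (1/2) = 6.

6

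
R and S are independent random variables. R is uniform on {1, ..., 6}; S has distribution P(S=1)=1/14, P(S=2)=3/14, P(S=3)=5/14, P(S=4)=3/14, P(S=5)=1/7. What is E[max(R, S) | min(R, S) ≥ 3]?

189/40

P(min(R, S) ≥ 3) = 10/21.
Summing max(R,S)·P(x,y) over outcomes with min(R, S) ≥ 3 gives 9/4.
E[max(R, S) | min(R, S) ≥ 3] = (9/4) / (10/21) = 189/40.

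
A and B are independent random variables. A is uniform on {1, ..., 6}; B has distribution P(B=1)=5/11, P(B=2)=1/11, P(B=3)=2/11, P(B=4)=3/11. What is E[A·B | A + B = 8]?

15

P(A + B = 8) = 1/11.
Summing AB·P(x,y) over outcomes with A + B = 8 gives 15/11.
E[A·B | A + B = 8] = (15/11) / (1/11) = 15.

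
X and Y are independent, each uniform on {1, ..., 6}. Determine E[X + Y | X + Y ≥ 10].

32/3

Outcomes with X + Y ≥ 10: (4,6), (5,5), (5,6), (6,4), (6,5), (6,6), each with probability 1/36.
E[X + Y | X + Y ≥ 10] = (10 + 10 + 11 + 10 + 11 + 12) / 6 = 32/3.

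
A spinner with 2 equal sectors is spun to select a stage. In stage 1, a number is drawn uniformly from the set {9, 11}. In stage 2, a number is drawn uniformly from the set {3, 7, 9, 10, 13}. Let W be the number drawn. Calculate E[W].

E[W | stage 1] = (9+11)/2 = 10.
E[W | stage 2] = (3+7+9+10+13)/5 = 42/5.
By the law of total expectation,
E[W] = (1/2)·(10) + (1/2)·(42/5) = 46/5.

46/5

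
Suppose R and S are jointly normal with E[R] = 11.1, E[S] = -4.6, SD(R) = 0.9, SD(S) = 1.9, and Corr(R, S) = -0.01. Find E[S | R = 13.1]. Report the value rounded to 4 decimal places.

-4.6422

For a bivariate normal, E[S | R=x] = μ_S + ρ·(σ_S/σ_R)·(x − μ_R).
E[S | R=13.1] = -4.6 + (-0.01)·(1.9/0.9)·(13.1 − (11.1)) = -4.6 + (-0.021111)·(2) = -4.6422.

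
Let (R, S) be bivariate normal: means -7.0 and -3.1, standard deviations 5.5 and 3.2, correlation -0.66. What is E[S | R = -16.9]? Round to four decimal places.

The regression of S on R has slope ρ·σ_S/σ_R and passes through (μ_R, μ_S).
E[S | R=-16.9] = -3.1 + (-0.66)·(3.2/5.5)·(-16.9 − (-7.0)) = -3.1 + (-0.384)·(-9.9) = 0.7016.

0.7016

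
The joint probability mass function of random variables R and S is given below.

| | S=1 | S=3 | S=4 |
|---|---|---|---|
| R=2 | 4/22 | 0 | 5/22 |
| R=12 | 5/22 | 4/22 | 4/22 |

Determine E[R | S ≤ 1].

P(S ≤ 1) = 9/22.
Σ R·P over the event = 2·(4/22) + 12·(5/22) = 34/11.
E[R | S ≤ 1] = (34/11) / (9/22) = 68/9.

68/9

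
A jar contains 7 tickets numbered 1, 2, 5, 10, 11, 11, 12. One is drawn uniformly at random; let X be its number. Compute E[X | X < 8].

P(X < 8) = 3/7.
Σ over the event: 1·1/7 + 2·1/7 + 5·1/7 = 8/7.
E[X | X < 8] = (8/7) / (3/7) = 8/3.

8/3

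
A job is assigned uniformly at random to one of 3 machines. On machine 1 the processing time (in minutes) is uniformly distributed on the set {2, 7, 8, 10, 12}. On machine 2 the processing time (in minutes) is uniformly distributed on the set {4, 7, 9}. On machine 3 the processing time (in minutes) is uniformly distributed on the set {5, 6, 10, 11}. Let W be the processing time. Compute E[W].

E[W | machine 1] = (2+7+8+10+12)/5 = 39/5.
E[W | machine 2] = (4+7+9)/3 = 20/3.
E[W | machine 3] = (5+6+10+11)/4 = 8.
E[W] = (1/3)·(39/5) + (1/3)·(20/3) + (1/3)·(8) = 337/45.

337/45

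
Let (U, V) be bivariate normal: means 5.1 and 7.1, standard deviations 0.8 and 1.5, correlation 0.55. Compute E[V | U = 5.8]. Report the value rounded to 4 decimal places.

For a bivariate normal, E[V | U=x] = μ_V + ρ·(σ_V/σ_U)·(x − μ_U).
E[V | U=5.8] = 7.1 + (0.55)·(1.5/0.8)·(5.8 − (5.1)) = 7.1 + (1.03125)·(0.7) = 7.8219.

7.8219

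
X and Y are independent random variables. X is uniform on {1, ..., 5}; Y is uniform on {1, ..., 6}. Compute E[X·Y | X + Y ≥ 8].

39/2

Outcomes with X + Y ≥ 8: (2,6), (3,5), (3,6), (4,4), (4,5), (4,6), (5,3), (5,4), (5,5), (5,6), each with probability 1/30.
E[X·Y | X + Y ≥ 8] = (12 + 15 + 18 + 16 + 20 + 24 + 15 + 20 + 25 + 30) / 10 = 39/2.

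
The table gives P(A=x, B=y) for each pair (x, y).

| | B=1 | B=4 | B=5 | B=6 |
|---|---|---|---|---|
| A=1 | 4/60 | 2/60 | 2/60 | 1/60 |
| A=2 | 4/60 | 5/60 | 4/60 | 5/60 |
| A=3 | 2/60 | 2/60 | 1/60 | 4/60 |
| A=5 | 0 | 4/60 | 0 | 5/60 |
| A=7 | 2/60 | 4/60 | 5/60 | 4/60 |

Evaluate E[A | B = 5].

4

P(B = 5) = 1/5.
Summing A·P(A=x,B=y) over the conditioning event gives 4/5.
E[A | B = 5] = (4/5) / (1/5) = 4.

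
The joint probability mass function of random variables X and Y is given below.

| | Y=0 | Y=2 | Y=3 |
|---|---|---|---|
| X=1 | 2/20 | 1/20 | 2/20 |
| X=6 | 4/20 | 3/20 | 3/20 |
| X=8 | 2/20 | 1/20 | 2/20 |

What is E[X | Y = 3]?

36/7

P(Y = 3) = 7/20.
Σ X·P over the event = 1·(2/20) + 6·(3/20) + 8·(2/20) = 9/5.
E[X | Y = 3] = (9/5) / (7/20) = 36/7.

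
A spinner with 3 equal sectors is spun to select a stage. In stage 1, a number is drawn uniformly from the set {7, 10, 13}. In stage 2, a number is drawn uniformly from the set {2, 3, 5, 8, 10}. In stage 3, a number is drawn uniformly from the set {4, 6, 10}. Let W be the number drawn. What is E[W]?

334/45

E[W | stage 1] = (7+10+13)/3 = 10.
E[W | stage 2] = (2+3+5+8+10)/5 = 28/5.
E[W | stage 3] = (4+6+10)/3 = 20/3.
By the law of total expectation,
E[W] = (1/3)·(10) + (1/3)·(28/5) + (1/3)·(20/3) = 334/45.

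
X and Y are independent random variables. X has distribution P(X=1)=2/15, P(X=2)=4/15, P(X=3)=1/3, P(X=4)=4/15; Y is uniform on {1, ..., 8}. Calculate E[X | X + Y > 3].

79/28

P(X + Y > 3) = 14/15.
Summing X·P(x,y) over outcomes with X + Y > 3 gives 79/30.
E[X | X + Y > 3] = (79/30) / (14/15) = 79/28.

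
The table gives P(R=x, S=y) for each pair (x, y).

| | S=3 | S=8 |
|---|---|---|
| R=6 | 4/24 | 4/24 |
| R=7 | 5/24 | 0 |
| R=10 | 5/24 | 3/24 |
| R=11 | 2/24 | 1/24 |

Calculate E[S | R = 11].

14/3

P(R = 11) = 1/8.
Σ S·P over the event = 3·(2/24) + 8·(1/24) = 7/12.
E[S | R = 11] = (7/12) / (1/8) = 14/3.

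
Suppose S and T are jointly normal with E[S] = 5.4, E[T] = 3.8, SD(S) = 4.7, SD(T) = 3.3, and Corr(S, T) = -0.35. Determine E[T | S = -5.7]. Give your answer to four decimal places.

E[T | S=x] = μ_T + ρ(σ_T/σ_S)(x − μ_S) for jointly normal variables.
E[T | S=-5.7] = 3.8 + (-0.35)·(3.3/4.7)·(-5.7 − (5.4)) = 3.8 + (-0.245745)·(-11.1) = 6.5278.

6.5278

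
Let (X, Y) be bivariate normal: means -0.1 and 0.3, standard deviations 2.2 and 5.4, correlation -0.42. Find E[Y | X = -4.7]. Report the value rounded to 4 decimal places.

For a bivariate normal, E[Y | X=x] = μ_Y + ρ·(σ_Y/σ_X)·(x − μ_X).
E[Y | X=-4.7] = 0.3 + (-0.42)·(5.4/2.2)·(-4.7 − (-0.1)) = 0.3 + (-1.03091)·(-4.6) = 5.0422.

5.0422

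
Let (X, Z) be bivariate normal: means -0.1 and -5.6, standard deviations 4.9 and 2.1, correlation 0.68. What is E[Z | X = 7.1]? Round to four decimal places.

For a bivariate normal, E[Z | X=x] = μ_Z + ρ·(σ_Z/σ_X)·(x − μ_X).
E[Z | X=7.1] = -5.6 + (0.68)·(2.1/4.9)·(7.1 − (-0.1)) = -5.6 + (0.29143)·(7.2) = -3.5017.

-3.5017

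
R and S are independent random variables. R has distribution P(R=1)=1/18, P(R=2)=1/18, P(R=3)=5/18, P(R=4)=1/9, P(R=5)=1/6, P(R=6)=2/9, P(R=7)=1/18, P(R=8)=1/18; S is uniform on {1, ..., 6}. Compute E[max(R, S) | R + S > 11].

P(R + S > 11) = 1/12.
Summing max(R,S)·P(x,y) over outcomes with R + S > 11 gives 31/54.
E[max(R, S) | R + S > 11] = (31/54) / (1/12) = 62/9.

62/9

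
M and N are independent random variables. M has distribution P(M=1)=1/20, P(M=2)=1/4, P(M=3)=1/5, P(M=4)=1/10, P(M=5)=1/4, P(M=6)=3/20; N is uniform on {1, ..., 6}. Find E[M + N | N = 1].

47/10

P(N = 1) = 1/6.
Summing (M+N)·P(x,y) over outcomes with N = 1 gives 47/60.
E[M + N | N = 1] = (47/60) / (1/6) = 47/10.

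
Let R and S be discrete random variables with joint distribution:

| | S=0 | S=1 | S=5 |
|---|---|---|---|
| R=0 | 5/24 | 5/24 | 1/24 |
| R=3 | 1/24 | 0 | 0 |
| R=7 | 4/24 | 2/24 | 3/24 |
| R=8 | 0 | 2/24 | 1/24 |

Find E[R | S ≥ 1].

P(S ≥ 1) = 7/12.
Σ R·P over the event = 0·(5/24) + 0·(1/24) + 7·(2/24) + 7·(3/24) + 8·(2/24) + 8·(1/24) = 59/24.
E[R | S ≥ 1] = (59/24) / (7/12) = 59/14.

59/14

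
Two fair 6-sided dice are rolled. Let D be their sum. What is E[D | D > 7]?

P(D > 7) = 5/12.
Σ over the event: 8·5/36 + 9·1/9 + 10·1/12 + 11·1/18 + 12·1/36 = 35/9.
E[D | D > 7] = (35/9) / (5/12) = 28/3.

28/3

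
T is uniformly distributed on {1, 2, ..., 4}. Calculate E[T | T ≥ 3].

7/2

Given T ≥ 3, T is equally likely to be any of {3, 4}.
E[T | T ≥ 3] = (3 + 4) / 2 = 7/2.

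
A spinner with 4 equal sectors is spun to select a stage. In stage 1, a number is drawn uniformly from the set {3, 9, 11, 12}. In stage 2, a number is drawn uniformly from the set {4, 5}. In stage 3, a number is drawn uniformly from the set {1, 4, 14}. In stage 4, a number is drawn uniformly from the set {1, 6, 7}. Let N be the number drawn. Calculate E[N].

E[N | stage 1] = (3+9+11+12)/4 = 35/4.
E[N | stage 2] = (4+5)/2 = 9/2.
E[N | stage 3] = (1+4+14)/3 = 19/3.
E[N | stage 4] = (1+6+7)/3 = 14/3.
E[N] = (1/4)·(35/4) + (1/4)·(9/2) + (1/4)·(19/3) + (1/4)·(14/3) = 97/16.

97/16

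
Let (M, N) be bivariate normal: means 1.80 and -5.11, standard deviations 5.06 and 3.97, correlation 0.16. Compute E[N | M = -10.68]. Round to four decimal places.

E[N | M=x] = μ_N + ρ(σ_N/σ_M)(x − μ_M) for jointly normal variables.
E[N | M=-10.68] = -5.11 + (0.16)·(3.97/5.06)·(-10.68 − (1.80)) = -5.11 + (0.125534)·(-12.48) = -6.6767.

-6.6767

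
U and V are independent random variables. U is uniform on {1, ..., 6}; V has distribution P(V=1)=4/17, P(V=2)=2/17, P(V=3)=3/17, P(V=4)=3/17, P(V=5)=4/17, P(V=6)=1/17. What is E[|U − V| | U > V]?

111/47

P(U > V) = 47/102.
Summing |U−V|·P(x,y) over outcomes with U > V gives 37/34.
E[|U − V| | U > V] = (37/34) / (47/102) = 111/47.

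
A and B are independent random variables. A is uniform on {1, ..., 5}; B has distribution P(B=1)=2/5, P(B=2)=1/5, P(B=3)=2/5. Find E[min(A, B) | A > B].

P(A > B) = 3/5.
Summing min(A,B)·P(x,y) over outcomes with A > B gives 26/25.
E[min(A, B) | A > B] = (26/25) / (3/5) = 26/15.

26/15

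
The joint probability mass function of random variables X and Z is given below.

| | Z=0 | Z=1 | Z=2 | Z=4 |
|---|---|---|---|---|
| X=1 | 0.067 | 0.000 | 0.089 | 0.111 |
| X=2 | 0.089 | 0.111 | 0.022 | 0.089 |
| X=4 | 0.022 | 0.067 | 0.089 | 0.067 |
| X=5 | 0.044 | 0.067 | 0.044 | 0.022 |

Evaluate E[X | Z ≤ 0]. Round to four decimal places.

2.4910

P(Z ≤ 0) = 0.222.
Summing X·P(X=x,Z=y) over the conditioning event gives 0.553.
E[X | Z ≤ 0] = (0.553) / (0.222) = 2.4910.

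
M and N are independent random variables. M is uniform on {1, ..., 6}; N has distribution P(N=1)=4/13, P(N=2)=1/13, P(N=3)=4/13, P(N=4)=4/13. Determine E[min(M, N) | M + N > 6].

52/17

P(M + N > 6) = 17/39.
Summing min(M,N)·P(x,y) over outcomes with M + N > 6 gives 4/3.
E[min(M, N) | M + N > 6] = (4/3) / (17/39) = 52/17.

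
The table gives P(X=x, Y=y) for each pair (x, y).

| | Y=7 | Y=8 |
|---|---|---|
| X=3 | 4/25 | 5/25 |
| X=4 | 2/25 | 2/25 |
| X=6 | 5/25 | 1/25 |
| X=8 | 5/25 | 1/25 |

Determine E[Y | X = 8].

43/6

P(X = 8) = 6/25.
Σ Y·P over the event = 7·(5/25) + 8·(1/25) = 43/25.
E[Y | X = 8] = (43/25) / (6/25) = 43/6.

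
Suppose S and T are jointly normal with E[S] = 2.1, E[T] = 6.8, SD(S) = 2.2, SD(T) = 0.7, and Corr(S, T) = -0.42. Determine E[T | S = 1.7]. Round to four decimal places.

6.8535

The regression of T on S has slope ρ·σ_T/σ_S and passes through (μ_S, μ_T).
E[T | S=1.7] = 6.8 + (-0.42)·(0.7/2.2)·(1.7 − (2.1)) = 6.8 + (-0.13364)·(-0.4) = 6.8535.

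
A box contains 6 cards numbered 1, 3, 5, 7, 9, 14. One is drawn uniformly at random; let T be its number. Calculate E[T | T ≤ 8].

P(T ≤ 8) = 2/3.
Σ over the event: 1·1/6 + 3·1/6 + 5·1/6 + 7·1/6 = 8/3.
E[T | T ≤ 8] = (8/3) / (2/3) = 4.

4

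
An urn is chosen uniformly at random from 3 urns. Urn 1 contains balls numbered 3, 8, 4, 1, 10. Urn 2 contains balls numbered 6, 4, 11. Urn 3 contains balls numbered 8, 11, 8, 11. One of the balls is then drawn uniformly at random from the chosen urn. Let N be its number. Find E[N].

E[N | urn 1] = (3+8+4+1+10)/5 = 26/5.
E[N | urn 2] = (6+4+11)/3 = 7.
E[N | urn 3] = (8+11+8+11)/4 = 19/2.
E[N] = (1/3)·(26/5) + (1/3)·(7) + (1/3)·(19/2) = 217/30.

217/30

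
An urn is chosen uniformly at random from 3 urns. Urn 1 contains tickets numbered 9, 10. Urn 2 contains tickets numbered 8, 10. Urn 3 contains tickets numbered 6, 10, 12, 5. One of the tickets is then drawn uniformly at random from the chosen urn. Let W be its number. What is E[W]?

107/12

E[W | urn 1] = (9+10)/2 = 19/2.
E[W | urn 2] = (8+10)/2 = 9.
E[W | urn 3] = (6+10+12+5)/4 = 33/4.
E[W] = (1/3)·(19/2) + (1/3)·(9) + (1/3)·(33/4) = 107/12.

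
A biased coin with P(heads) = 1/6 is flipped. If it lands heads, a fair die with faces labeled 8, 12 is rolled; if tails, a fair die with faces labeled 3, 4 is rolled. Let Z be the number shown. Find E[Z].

E[Z | heads] = (8+12)/2 = 10.
E[Z | tails] = (3+4)/2 = 7/2.
E[Z] = (1/6)·(10) + (5/6)·(7/2) = 55/12.

55/12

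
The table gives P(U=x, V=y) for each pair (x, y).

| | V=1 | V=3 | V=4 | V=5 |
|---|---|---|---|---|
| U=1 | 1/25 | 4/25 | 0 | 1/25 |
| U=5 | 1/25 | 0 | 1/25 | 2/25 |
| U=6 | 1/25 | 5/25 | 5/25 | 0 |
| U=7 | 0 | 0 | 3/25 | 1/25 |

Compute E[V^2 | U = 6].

P(U = 6) = 11/25.
Σ V^2·P over the event = 1·(1/25) + 9·(5/25) + 16·(5/25) = 126/25.
E[V^2 | U = 6] = (126/25) / (11/25) = 126/11.

126/11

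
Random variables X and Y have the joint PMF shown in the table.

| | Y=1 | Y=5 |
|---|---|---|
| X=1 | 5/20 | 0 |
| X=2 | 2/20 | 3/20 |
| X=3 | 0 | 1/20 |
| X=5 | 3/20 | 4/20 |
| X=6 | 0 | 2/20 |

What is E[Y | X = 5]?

23/7

P(X = 5) = 7/20.
Summing Y·P(X=x,Y=y) over the conditioning event gives 23/20.
E[Y | X = 5] = (23/20) / (7/20) = 23/7.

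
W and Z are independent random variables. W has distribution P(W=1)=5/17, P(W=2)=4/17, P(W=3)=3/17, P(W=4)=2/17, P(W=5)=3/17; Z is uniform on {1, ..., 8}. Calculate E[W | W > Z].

P(W > Z) = 7/34.
Summing W·P(x,y) over outcomes with W > Z gives 55/68.
E[W | W > Z] = (55/68) / (7/34) = 55/14.

55/14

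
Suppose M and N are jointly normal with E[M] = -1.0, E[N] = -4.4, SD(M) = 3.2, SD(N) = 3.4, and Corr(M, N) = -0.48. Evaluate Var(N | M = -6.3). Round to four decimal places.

Var(N | M=x) = (1 − ρ²)·σ_N².
Var(N | M=-6.3) = (3.4)²·(1 − (-0.48)²) = 11.56·0.7696 = 8.8966.

8.8966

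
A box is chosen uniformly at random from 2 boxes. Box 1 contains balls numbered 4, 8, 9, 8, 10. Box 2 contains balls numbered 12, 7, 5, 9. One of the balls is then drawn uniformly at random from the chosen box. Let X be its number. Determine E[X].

321/40

E[X | box 1] = (4+8+9+8+10)/5 = 39/5.
E[X | box 2] = (12+7+5+9)/4 = 33/4.
By the law of total expectation,
E[X] = (1/2)·(39/5) + (1/2)·(33/4) = 321/40.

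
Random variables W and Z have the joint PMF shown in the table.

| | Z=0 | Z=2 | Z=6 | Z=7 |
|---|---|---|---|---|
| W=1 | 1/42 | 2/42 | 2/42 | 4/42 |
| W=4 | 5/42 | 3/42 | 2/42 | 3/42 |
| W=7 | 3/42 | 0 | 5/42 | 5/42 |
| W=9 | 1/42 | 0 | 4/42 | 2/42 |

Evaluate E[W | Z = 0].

P(Z = 0) = 5/21.
Σ W·P over the event = 1·(1/42) + 4·(5/42) + 7·(3/42) + 9·(1/42) = 17/14.
E[W | Z = 0] = (17/14) / (5/21) = 51/10.

51/10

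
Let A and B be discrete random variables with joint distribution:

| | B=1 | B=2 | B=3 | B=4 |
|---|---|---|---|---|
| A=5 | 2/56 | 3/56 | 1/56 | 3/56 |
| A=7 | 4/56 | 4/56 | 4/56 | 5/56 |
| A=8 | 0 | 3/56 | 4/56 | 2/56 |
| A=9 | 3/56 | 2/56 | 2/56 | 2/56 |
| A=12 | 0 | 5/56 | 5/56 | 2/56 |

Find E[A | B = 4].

P(B = 4) = 1/4.
Summing A·P(A=x,B=y) over the conditioning event gives 27/14.
E[A | B = 4] = (27/14) / (1/4) = 54/7.

54/7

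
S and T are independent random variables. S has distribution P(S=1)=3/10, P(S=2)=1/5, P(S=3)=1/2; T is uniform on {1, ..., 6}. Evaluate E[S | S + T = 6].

P(S + T = 6) = 1/6.
Summing S·P(x,y) over outcomes with S + T = 6 gives 11/30.
E[S | S + T = 6] = (11/30) / (1/6) = 11/5.

11/5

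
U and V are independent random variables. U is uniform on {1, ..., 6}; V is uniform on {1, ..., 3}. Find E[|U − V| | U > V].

P(U > V) = 2/3.
Summing |U−V|·P(x,y) over outcomes with U > V gives 31/18.
E[|U − V| | U > V] = (31/18) / (2/3) = 31/12.

31/12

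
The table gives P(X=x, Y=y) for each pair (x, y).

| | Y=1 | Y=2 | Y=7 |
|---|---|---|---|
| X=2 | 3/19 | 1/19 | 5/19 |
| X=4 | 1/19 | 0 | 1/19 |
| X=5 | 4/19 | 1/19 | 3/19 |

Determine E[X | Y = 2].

7/2

P(Y = 2) = 2/19.
Σ X·P over the event = 2·(1/19) + 5·(1/19) = 7/19.
E[X | Y = 2] = (7/19) / (2/19) = 7/2.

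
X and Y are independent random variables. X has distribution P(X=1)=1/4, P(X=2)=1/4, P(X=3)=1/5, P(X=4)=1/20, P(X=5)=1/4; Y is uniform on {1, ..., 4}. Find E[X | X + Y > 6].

P(X + Y > 6) = 21/80.
Summing X·P(x,y) over outcomes with X + Y > 6 gives 19/16.
E[X | X + Y > 6] = (19/16) / (21/80) = 95/21.

95/21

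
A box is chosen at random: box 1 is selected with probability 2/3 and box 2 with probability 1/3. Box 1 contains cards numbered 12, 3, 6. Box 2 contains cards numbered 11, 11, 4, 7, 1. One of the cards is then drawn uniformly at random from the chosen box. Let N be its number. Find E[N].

104/15

E[N | box 1] = (12+3+6)/3 = 7.
E[N | box 2] = (11+11+4+7+1)/5 = 34/5.
By the law of total expectation,
E[N] = (2/3)·(7) + (1/3)·(34/5) = 104/15.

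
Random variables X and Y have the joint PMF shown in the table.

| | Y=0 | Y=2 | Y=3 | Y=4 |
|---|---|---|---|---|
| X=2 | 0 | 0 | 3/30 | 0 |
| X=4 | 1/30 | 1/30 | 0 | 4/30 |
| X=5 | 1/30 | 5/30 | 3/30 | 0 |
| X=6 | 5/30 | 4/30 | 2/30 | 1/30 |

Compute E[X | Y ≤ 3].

P(Y ≤ 3) = 5/6.
Summing X·P(X=x,Y=y) over the conditioning event gives 25/6.
E[X | Y ≤ 3] = (25/6) / (5/6) = 5.

5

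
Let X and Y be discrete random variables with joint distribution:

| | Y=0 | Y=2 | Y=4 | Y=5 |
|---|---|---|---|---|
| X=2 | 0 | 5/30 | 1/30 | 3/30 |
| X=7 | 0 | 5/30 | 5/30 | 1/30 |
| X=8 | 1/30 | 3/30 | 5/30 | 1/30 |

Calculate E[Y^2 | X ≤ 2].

P(X ≤ 2) = 3/10.
Summing Y^2·P(X=x,Y=y) over the conditioning event gives 37/10.
E[Y^2 | X ≤ 2] = (37/10) / (3/10) = 37/3.

37/3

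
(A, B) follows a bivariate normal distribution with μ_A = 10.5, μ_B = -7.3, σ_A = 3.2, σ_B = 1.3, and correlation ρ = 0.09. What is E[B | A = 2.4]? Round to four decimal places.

For a bivariate normal, E[B | A=x] = μ_B + ρ·(σ_B/σ_A)·(x − μ_A).
E[B | A=2.4] = -7.3 + (0.09)·(1.3/3.2)·(2.4 − (10.5)) = -7.3 + (0.036562)·(-8.1) = -7.5962.

-7.5962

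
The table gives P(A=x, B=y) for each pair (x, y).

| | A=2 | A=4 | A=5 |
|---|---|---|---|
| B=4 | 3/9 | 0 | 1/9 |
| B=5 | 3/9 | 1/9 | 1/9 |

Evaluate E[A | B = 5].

P(B = 5) = 5/9.
Σ A·P over the event = 2·(3/9) + 4·(1/9) + 5·(1/9) = 5/3.
E[A | B = 5] = (5/3) / (5/9) = 3.

3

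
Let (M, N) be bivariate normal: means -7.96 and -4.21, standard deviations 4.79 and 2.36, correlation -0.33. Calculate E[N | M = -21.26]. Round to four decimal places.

The regression of N on M has slope ρ·σ_N/σ_M and passes through (μ_M, μ_N).
E[N | M=-21.26] = -4.21 + (-0.33)·(2.36/4.79)·(-21.26 − (-7.96)) = -4.21 + (-0.16259)·(-13.3) = -2.0476.

-2.0476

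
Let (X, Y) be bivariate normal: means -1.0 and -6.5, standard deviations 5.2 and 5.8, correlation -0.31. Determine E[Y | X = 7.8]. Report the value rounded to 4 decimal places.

-9.5428

For a bivariate normal, E[Y | X=x] = μ_Y + ρ·(σ_Y/σ_X)·(x − μ_X).
E[Y | X=7.8] = -6.5 + (-0.31)·(5.8/5.2)·(7.8 − (-1.0)) = -6.5 + (-0.34577)·(8.8) = -9.5428.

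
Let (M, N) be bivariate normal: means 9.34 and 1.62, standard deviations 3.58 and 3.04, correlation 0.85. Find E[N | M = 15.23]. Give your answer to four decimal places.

E[N | M=x] = μ_N + ρ(σ_N/σ_M)(x − μ_M) for jointly normal variables.
E[N | M=15.23] = 1.62 + (0.85)·(3.04/3.58)·(15.23 − (9.34)) = 1.62 + (0.72179)·(5.89) = 5.8713.

5.8713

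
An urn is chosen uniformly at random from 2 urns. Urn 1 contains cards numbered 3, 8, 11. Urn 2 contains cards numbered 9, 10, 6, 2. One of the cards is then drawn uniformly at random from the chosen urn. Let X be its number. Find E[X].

E[X | urn 1] = (3+8+11)/3 = 22/3.
E[X | urn 2] = (9+10+6+2)/4 = 27/4.
E[X] = (1/2)·(22/3) + (1/2)·(27/4) = 169/24.

169/24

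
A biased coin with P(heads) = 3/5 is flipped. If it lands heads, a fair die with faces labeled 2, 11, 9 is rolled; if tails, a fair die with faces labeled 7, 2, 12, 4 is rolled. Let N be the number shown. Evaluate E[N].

69/10

E[N | heads] = (2+11+9)/3 = 22/3.
E[N | tails] = (7+2+12+4)/4 = 25/4.
E[N] = (3/5)·(22/3) + (2/5)·(25/4) = 69/10.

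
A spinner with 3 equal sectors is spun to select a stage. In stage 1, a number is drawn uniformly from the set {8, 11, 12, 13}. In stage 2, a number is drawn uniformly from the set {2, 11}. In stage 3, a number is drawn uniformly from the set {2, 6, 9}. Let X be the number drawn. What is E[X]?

139/18

E[X | stage 1] = (8+11+12+13)/4 = 11.
E[X | stage 2] = (2+11)/2 = 13/2.
E[X | stage 3] = (2+6+9)/3 = 17/3.
By the law of total expectation,
E[X] = (1/3)·(11) + (1/3)·(13/2) + (1/3)·(17/3) = 139/18.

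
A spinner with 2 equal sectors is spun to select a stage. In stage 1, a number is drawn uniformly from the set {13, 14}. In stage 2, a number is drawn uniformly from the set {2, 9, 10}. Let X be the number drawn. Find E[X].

41/4

E[X | stage 1] = (13+14)/2 = 27/2.
E[X | stage 2] = (2+9+10)/3 = 7.
E[X] = (1/2)·(27/2) + (1/2)·(7) = 41/4.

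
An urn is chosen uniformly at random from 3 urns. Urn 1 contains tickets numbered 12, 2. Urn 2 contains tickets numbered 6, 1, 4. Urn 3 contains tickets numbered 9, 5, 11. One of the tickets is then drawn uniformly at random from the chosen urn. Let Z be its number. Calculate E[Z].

19/3

E[Z | urn 1] = (12+2)/2 = 7.
E[Z | urn 2] = (6+1+4)/3 = 11/3.
E[Z | urn 3] = (9+5+11)/3 = 25/3.
By the law of total expectation,
E[Z] = (1/3)·(7) + (1/3)·(11/3) + (1/3)·(25/3) = 19/3.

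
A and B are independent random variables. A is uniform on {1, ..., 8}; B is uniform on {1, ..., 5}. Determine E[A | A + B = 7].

P(A + B = 7) = 1/8.
Summing A·P(x,y) over outcomes with A + B = 7 gives 1/2.
E[A | A + B = 7] = (1/2) / (1/8) = 4.

4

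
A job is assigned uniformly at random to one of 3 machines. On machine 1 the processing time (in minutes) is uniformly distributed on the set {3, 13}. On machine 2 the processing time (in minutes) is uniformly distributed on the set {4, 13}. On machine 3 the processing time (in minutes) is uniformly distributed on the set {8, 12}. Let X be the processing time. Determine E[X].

53/6

E[X | machine 1] = (3+13)/2 = 8.
E[X | machine 2] = (4+13)/2 = 17/2.
E[X | machine 3] = (8+12)/2 = 10.
By the law of total expectation,
E[X] = (1/3)·(8) + (1/3)·(17/2) + (1/3)·(10) = 53/6.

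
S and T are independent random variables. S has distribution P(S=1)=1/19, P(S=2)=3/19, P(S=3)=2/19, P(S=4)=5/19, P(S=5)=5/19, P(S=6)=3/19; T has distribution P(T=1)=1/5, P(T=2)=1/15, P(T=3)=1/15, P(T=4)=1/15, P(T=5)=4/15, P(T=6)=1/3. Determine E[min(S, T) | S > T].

P(S > T) = 34/95.
Summing min(S,T)·P(x,y) over outcomes with S > T gives 43/57.
E[min(S, T) | S > T] = (43/57) / (34/95) = 215/102.

215/102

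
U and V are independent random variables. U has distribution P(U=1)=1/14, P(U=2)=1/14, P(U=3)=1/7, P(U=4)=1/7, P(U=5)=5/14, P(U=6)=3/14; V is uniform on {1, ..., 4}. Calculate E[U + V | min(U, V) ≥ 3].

33/4

P(min(U, V) ≥ 3) = 3/7.
Summing (U+V)·P(x,y) over outcomes with min(U, V) ≥ 3 gives 99/28.
E[U + V | min(U, V) ≥ 3] = (99/28) / (3/7) = 33/4.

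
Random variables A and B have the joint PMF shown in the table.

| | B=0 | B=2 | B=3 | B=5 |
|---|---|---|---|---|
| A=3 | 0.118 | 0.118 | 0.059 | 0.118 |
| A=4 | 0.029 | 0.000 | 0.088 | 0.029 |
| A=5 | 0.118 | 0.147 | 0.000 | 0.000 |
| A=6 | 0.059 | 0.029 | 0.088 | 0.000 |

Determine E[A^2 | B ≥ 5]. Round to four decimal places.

10.3810

P(B ≥ 5) = 0.147.
Σ A^2·P over the event = 9·(0.118) + 16·(0.029) = 1.526.
E[A^2 | B ≥ 5] = (1.526) / (0.147) = 10.3810.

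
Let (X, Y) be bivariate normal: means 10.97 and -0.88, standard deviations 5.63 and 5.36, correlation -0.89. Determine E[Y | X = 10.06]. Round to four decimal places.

For a bivariate normal, E[Y | X=x] = μ_Y + ρ·(σ_Y/σ_X)·(x − μ_X).
E[Y | X=10.06] = -0.88 + (-0.89)·(5.36/5.63)·(10.06 − (10.97)) = -0.88 + (-0.84732)·(-0.91) = -0.1089.

-0.1089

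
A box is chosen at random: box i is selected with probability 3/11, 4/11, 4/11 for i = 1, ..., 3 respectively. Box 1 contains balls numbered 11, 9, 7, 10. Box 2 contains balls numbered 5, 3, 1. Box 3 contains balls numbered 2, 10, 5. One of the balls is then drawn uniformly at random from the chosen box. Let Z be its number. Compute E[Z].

749/132

E[Z | box 1] = (11+9+7+10)/4 = 37/4.
E[Z | box 2] = (5+3+1)/3 = 3.
E[Z | box 3] = (2+10+5)/3 = 17/3.
E[Z] = (3/11)·(37/4) + (4/11)·(3) + (4/11)·(17/3) = 749/132.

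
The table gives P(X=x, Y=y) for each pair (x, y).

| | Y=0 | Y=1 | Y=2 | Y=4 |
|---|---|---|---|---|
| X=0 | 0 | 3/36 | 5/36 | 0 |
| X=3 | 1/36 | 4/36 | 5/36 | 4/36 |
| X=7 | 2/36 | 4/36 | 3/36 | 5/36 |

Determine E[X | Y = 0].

17/3

P(Y = 0) = 1/12.
Σ X·P over the event = 3·(1/36) + 7·(2/36) = 17/36.
E[X | Y = 0] = (17/36) / (1/12) = 17/3.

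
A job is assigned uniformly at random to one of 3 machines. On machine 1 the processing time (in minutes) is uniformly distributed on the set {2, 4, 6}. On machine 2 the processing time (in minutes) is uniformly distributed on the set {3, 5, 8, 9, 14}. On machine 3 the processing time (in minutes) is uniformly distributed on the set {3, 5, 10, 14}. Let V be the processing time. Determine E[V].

33/5

E[V | machine 1] = (2+4+6)/3 = 4.
E[V | machine 2] = (3+5+8+9+14)/5 = 39/5.
E[V | machine 3] = (3+5+10+14)/4 = 8.
By the law of total expectation,
E[V] = (1/3)·(4) + (1/3)·(39/5) + (1/3)·(8) = 33/5.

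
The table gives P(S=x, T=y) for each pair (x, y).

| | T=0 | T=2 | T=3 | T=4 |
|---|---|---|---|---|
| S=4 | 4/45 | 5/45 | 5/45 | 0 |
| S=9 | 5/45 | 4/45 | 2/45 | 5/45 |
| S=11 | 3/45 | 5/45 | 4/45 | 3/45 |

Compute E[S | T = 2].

111/14

P(T = 2) = 14/45.
Summing S·P(S=x,T=y) over the conditioning event gives 37/15.
E[S | T = 2] = (37/15) / (14/45) = 111/14.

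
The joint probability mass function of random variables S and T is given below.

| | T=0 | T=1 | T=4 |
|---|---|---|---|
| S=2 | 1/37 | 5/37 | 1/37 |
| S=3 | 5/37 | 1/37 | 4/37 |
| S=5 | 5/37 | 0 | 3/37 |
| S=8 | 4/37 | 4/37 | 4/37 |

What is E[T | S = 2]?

P(S = 2) = 7/37.
Σ T·P over the event = 0·(1/37) + 1·(5/37) + 4·(1/37) = 9/37.
E[T | S = 2] = (9/37) / (7/37) = 9/7.

9/7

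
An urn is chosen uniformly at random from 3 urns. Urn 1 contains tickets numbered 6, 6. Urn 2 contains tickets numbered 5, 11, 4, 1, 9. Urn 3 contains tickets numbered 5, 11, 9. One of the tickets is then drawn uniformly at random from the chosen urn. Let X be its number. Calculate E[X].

E[X | urn 1] = (6+6)/2 = 6.
E[X | urn 2] = (5+11+4+1+9)/5 = 6.
E[X | urn 3] = (5+11+9)/3 = 25/3.
E[X] = (1/3)·(6) + (1/3)·(6) + (1/3)·(25/3) = 61/9.

61/9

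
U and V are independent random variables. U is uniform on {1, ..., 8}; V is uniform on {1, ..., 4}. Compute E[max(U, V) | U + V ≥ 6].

P(U + V ≥ 6) = 11/16.
Summing max(U,V)·P(x,y) over outcomes with U + V ≥ 6 gives 127/32.
E[max(U, V) | U + V ≥ 6] = (127/32) / (11/16) = 127/22.

127/22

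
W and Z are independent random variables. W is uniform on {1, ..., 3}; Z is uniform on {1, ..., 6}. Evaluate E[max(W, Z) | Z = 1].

Outcomes with Z = 1: (1,1), (2,1), (3,1), each with probability 1/18.
E[max(W, Z) | Z = 1] = (1 + 2 + 3) / 3 = 2.

2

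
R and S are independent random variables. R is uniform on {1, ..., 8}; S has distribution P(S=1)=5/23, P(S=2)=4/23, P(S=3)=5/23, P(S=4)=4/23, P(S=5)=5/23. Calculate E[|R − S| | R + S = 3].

P(R + S = 3) = 9/184.
Summing |R−S|·P(x,y) over outcomes with R + S = 3 gives 9/184.
E[|R − S| | R + S = 3] = (9/184) / (9/184) = 1.

1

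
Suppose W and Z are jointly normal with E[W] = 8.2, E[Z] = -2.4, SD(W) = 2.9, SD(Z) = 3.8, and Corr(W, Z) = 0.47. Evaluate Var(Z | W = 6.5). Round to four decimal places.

11.2502

For a bivariate normal, Var(Z | W=x) = σ_Z²(1 − ρ²).
Var(Z | W=6.5) = (3.8)²·(1 − (0.47)²) = 14.44·0.7791 = 11.2502.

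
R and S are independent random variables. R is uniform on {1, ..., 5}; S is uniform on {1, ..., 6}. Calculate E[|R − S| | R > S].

2

Outcomes with R > S: (2,1), (3,1), (3,2), (4,1), (4,2), (4,3), (5,1), (5,2), (5,3), (5,4), each with probability 1/30.
E[|R − S| | R > S] = (1 + 2 + 1 + 3 + 2 + 1 + 4 + 3 + 2 + 1) / 10 = 2.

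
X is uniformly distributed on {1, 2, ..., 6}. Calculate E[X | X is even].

4

Given X is even, X is equally likely to be any of {2, 4, 6}.
E[X | X is even] = (2 + 4 + 6) / 3 = 4.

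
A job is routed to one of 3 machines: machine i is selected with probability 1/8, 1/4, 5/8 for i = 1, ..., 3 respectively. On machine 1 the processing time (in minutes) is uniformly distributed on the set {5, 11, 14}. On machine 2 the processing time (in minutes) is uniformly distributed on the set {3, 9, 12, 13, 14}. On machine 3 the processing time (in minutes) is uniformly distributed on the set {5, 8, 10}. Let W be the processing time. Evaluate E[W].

E[W | machine 1] = (5+11+14)/3 = 10.
E[W | machine 2] = (3+9+12+13+14)/5 = 51/5.
E[W | machine 3] = (5+8+10)/3 = 23/3.
By the law of total expectation,
E[W] = (1/8)·(10) + (1/4)·(51/5) + (5/8)·(23/3) = 1031/120.

1031/120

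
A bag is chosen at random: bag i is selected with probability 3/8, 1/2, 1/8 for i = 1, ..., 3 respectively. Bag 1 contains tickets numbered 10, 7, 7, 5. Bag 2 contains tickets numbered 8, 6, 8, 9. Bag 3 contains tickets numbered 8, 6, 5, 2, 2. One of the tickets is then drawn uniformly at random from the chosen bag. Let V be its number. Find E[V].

E[V | bag 1] = (10+7+7+5)/4 = 29/4.
E[V | bag 2] = (8+6+8+9)/4 = 31/4.
E[V | bag 3] = (8+6+5+2+2)/5 = 23/5.
E[V] = (3/8)·(29/4) + (1/2)·(31/4) + (1/8)·(23/5) = 1147/160.

1147/160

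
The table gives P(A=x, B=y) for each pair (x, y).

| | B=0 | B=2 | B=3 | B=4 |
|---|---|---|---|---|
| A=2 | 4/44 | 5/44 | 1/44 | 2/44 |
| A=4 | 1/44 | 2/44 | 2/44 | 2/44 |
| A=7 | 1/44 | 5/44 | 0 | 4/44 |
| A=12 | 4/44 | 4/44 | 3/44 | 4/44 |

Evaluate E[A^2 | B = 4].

203/3

P(B = 4) = 3/11.
Σ A^2·P over the event = 4·(2/44) + 16·(2/44) + 49·(4/44) + 144·(4/44) = 203/11.
E[A^2 | B = 4] = (203/11) / (3/11) = 203/3.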